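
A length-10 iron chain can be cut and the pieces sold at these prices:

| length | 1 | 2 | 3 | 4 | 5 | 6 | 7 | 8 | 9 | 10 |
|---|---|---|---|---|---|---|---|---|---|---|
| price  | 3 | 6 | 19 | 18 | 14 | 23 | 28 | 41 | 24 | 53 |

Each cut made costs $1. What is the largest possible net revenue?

Build v[k] bottom-up: v[k] = max over allowed piece i of (p[i] + v[k−i]) − 1 per cut.
v[1] = 3
v[2] = 6
v[3] = 19
v[4] = 21  (first piece 1, then v[3]=19)
v[5] = 24  (first piece 2, then v[3]=19)
v[6] = 37  (first piece 3, then v[3]=19)
v[7] = 39  (first piece 1, then v[6]=37)
v[8] = 42  (first piece 2, then v[6]=37)
v[9] = 55  (first piece 3, then v[6]=37)
v[10] = 57  (first piece 1, then v[9]=55)
One optimal plan: pieces 3 + 3 + 3 + 1 (3 cuts) → $60 − $3 = $57.

57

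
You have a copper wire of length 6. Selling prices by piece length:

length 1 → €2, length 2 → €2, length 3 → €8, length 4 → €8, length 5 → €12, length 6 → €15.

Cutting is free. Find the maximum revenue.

Consider every possible first cut. v[k] is the best of p[i]+v[k−i] over all sellable i≤k.
v[1] = 2
v[2] = 4  (first piece 1, then v[1]=2)
v[3] = 8
v[4] = 10  (first piece 1, then v[3]=8)
v[5] = 12  (first piece 1, then v[4]=10)
v[6] = 16  (first piece 3, then v[3]=8)
One optimal cutting: 3 + 3 → €8 + €8 = €16.

16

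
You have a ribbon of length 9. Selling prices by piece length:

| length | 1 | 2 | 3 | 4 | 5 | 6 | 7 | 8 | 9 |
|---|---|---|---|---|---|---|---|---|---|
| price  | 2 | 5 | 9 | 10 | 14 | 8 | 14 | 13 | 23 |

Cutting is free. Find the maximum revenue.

Let R[k] be the best obtainable value from length k. For each k, try every first piece i and keep the best of price[i] + R[k−i].
R[1] = 2
R[2] = max(2+2, 5+0) = 5
R[3] = max(2+5, 5+2, 9+0) = 9
R[4] = max(2+9, 5+5, 9+2, 10+0) = 11
R[5] = max(2+11, 5+9, 9+5, 10+2, 14+0) = 14
R[6] = max(2+14, 5+11, 9+9, 10+5, 14+2, 8+0) = 18
R[7] = max(2+18, 5+14, 9+11, …, 8+2, 14+0) = 20
R[8] = max(2+20, 5+18, 9+14, …, 14+2, 13+0) = 23
R[9] = max(2+23, 5+20, 9+18, …, 13+2, 23+0) = 27
One optimal cutting: 3 + 3 + 3 → ¢9 + ¢9 + ¢9 = ¢27.

27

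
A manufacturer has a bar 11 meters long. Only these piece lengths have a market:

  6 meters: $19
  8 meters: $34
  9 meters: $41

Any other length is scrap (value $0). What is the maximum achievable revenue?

41

Consider every possible first cut. f[k] is the best of p[i]+f[k−i] over all sellable i≤k.
f[1] = 0
f[2] = 0
f[3] = 0
f[4] = 0
f[5] = 0
f[6] = 19
f[7] = 19
f[8] = 34
f[9] = 41
f[10] = 41
f[11] = 41
One optimal cutting: pieces 9 with 2 meters of scrap → $41.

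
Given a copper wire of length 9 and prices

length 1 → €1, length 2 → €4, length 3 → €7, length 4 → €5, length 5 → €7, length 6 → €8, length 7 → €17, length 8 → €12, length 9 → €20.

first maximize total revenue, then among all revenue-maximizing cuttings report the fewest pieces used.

Build r[k] bottom-up: r[k] = max over allowed piece i of (p[i] + r[k−i]).
r[1] = 1
r[2] = max(1+1, 4+0) = 4
r[3] = max(1+4, 4+1, 7+0) = 7
r[4] = max(1+7, 4+4, 7+1, 5+0) = 8
r[5] = max(1+8, 4+7, 7+4, 5+1, 7+0) = 11
r[6] = max(1+11, 4+8, 7+7, 5+4, 7+1, 8+0) = 14
r[7] = max(1+14, 4+11, 7+8, …, 8+1, 17+0) = 17
r[8] = max(1+17, 4+14, 7+11, …, 17+1, 12+0) = 18
r[9] = max(1+18, 4+17, 7+14, …, 12+1, 20+0) = 21
Maximum revenue is €21.
Now minimize piece count subject to staying optimal: for each k, pieces[k] = 1 + min over i with p[i]+r[k−i]=r[k] of pieces[k−i].
pieces[6] = 2
pieces[7] = 1
pieces[8] = 2
pieces[9] = 2

2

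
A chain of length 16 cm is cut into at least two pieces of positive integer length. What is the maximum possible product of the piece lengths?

324

Let P[k] be the best product for length k (with at least one cut). For each first piece i, the rest contributes max(k−i, P[k−i]).
P[2] = 1×max(1,0) = 1×1 = 1
P[3] = 1×max(2,1) = 1×2 = 2
P[4] = 2×max(2,1) = 2×2 = 4
P[5] = 2×max(3,2) = 2×3 = 6
P[6] = 3×max(3,2) = 3×3 = 9
P[7] = 2×max(5,6) = 2×6 = 12
P[8] = 2×max(6,9) = 2×9 = 18
P[9] = 3×max(6,9) = 3×9 = 27
P[10] = 2×max(8,18) = 2×18 = 36
P[11] = 2×max(9,27) = 2×27 = 54
P[12] = 3×max(9,27) = 3×27 = 81
P[13] = 2×max(11,54) = 2×54 = 108
P[14] = 2×max(12,81) = 2×81 = 162
P[15] = 3×max(12,81) = 3×81 = 243
P[16] = 2×max(14,162) = 2×162 = 324
One optimal split: 3 + 3 + 3 + 3 + 2 + 2; product 3×3×3×3×2×2 = 324.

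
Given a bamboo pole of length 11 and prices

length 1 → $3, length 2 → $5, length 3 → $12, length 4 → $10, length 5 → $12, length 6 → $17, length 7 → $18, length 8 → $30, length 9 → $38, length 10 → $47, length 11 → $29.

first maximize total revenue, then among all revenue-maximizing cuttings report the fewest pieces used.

2

Consider every possible first cut. r[k] is the best of p[i]+r[k−i] over all sellable i≤k.
r[1] = 3
r[2] = max(3+3, 5+0) = 6
r[3] = max(3+6, 5+3, 12+0) = 12
r[4] = max(3+12, 5+6, 12+3, 10+0) = 15
r[5] = max(3+15, 5+12, 12+6, 10+3, 12+0) = 18
r[6] = max(3+18, 5+15, 12+12, 10+6, 12+3, 17+0) = 24
r[7] = max(3+24, 5+18, 12+15, …, 17+3, 18+0) = 27
r[8] = max(3+27, 5+24, 12+18, …, 18+3, 30+0) = 30
r[9] = max(3+30, 5+27, 12+24, …, 30+3, 38+0) = 38
r[10] = max(3+38, 5+30, 12+27, …, 38+3, 47+0) = 47
r[11] = max(3+47, 5+38, 12+30, …, 47+3, 29+0) = 50
Maximum revenue is $50.
Now minimize piece count subject to staying optimal: for each k, pieces[k] = 1 + min over i with p[i]+r[k−i]=r[k] of pieces[k−i].
pieces[8] = 1
pieces[9] = 1
pieces[10] = 1
pieces[11] = 2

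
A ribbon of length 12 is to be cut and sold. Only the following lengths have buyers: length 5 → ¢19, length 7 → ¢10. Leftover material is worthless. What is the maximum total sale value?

Let best[k] be the best obtainable value from length k. For each k, try every first piece i and keep the best of price[i] + best[k−i].
best[1] = 0
best[2] = 0
best[3] = 0
best[4] = 0
best[5] = 19
best[6] = 19
best[7] = 19
best[8] = 19
best[9] = 19
best[10] = 38  (first piece 5, then best[5]=19)
best[11] = 38
best[12] = 38
One optimal cutting: pieces 5 + 5 with 2 inches of scrap → ¢38.

38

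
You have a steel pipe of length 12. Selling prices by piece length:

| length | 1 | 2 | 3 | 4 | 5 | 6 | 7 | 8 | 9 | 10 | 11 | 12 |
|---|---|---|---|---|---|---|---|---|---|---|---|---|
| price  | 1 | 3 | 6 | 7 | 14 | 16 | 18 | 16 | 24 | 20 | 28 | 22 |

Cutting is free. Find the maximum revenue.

32

Consider every possible first cut. best[k] is the best of p[i]+best[k−i] over all sellable i≤k.
best[1] = 1
best[2] = max(1+1, 3+0) = 3
best[3] = max(1+3, 3+1, 6+0) = 6
best[4] = max(1+6, 3+3, 6+1, 7+0) = 7
best[5] = max(1+7, 3+6, 6+3, 7+1, 14+0) = 14
best[6] = max(1+14, 3+7, 6+6, 7+3, 14+1, 16+0) = 16
best[7] = max(1+16, 3+14, 6+7, …, 16+1, 18+0) = 18
best[8] = max(1+18, 3+16, 6+14, …, 18+1, 16+0) = 20
best[9] = max(1+20, 3+18, 6+16, …, 16+1, 24+0) = 24
best[10] = max(1+24, 3+20, 6+18, …, 24+1, 20+0) = 28
best[11] = max(1+28, 3+24, 6+20, …, 20+1, 28+0) = 30
best[12] = max(1+30, 3+28, 6+24, …, 28+1, 22+0) = 32
One optimal cutting: 7 + 5 → $18 + $14 = $32.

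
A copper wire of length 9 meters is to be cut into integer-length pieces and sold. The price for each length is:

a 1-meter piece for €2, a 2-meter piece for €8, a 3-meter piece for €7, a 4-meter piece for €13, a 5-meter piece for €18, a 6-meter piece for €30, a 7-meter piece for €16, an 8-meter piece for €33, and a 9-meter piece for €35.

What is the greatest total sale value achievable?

Let v[k] be the best obtainable value from length k. For each k, try every first piece i and keep the best of price[i] + v[k−i].
v[1] = 2
v[2] = 8
v[3] = 10  (first piece 1, then v[2]=8)
v[4] = 16  (first piece 2, then v[2]=8)
v[5] = 18  (first piece 1, then v[4]=16)
v[6] = 30
v[7] = 32  (first piece 1, then v[6]=30)
v[8] = 38  (first piece 2, then v[6]=30)
v[9] = 40  (first piece 1, then v[8]=38)
One optimal cutting: 6 + 2 + 1 → €30 + €8 + €2 = €40.

40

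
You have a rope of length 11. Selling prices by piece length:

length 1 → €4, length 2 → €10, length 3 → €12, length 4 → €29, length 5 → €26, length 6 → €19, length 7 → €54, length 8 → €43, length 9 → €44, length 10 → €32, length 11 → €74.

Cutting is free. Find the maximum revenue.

Consider every possible first cut. r[k] is the best of p[i]+r[k−i] over all sellable i≤k.
r[1] = 4
r[2] = 10
r[3] = 14  (first piece 1, then r[2]=10)
r[4] = 29
r[5] = 33  (first piece 1, then r[4]=29)
r[6] = 39  (first piece 2, then r[4]=29)
r[7] = 54
r[8] = 58  (first piece 1, then r[7]=54)
r[9] = 64  (first piece 2, then r[7]=54)
r[10] = 68  (first piece 1, then r[9]=64)
r[11] = 83  (first piece 4, then r[7]=54)
One optimal cutting: 7 + 4 → €54 + €29 = €83.

83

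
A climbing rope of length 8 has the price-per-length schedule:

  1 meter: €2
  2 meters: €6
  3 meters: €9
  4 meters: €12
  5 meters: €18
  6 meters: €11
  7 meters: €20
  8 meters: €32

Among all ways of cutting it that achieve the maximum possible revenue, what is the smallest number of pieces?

1

Consider every possible first cut. r[k] is the best of p[i]+r[k−i] over all sellable i≤k.
r[1] = 2
r[2] = max(2+2, 6+0) = 6
r[3] = max(2+6, 6+2, 9+0) = 9
r[4] = max(2+9, 6+6, 9+2, 12+0) = 12
r[5] = max(2+12, 6+9, 9+6, 12+2, 18+0) = 18
r[6] = max(2+18, 6+12, 9+9, 12+6, 18+2, 11+0) = 20
r[7] = max(2+20, 6+18, 9+12, …, 11+2, 20+0) = 24
r[8] = max(2+24, 6+20, 9+18, …, 20+2, 32+0) = 32
Maximum revenue is €32.
Now minimize piece count subject to staying optimal: for each k, pieces[k] = 1 + min over i with p[i]+r[k−i]=r[k] of pieces[k−i].
pieces[5] = 1
pieces[6] = 2
pieces[7] = 2
pieces[8] = 1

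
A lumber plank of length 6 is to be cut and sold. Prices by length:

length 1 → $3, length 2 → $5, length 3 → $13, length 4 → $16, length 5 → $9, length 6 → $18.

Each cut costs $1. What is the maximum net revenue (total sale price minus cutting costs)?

25

Let r[k] be the best obtainable value from length k. For each k, try every first piece i and keep the best of price[i] + r[k−i] minus the 1 cut fee when i<k.
r[1] = 3
r[2] = max(3+3-1, 5+0) = 5
r[3] = max(3+5-1, 5+3-1, 13+0) = 13
r[4] = max(3+13-1, 5+5-1, 13+3-1, 16+0) = 16
r[5] = max(3+16-1, 5+13-1, 13+5-1, 16+3-1, 9+0) = 18
r[6] = max(3+18-1, 5+16-1, 13+13-1, 16+5-1, 9+3-1, 18+0) = 25
One optimal plan: pieces 3 + 3 (1 cut) → $26 − $1 = $25.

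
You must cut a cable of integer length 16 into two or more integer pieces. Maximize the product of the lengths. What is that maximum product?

Define P[k] = max over 1≤i<k of i · max(k−i, P[k−i]); the inner max lets the remainder stay uncut if that's better.
Small cases: P[2]=1, P[3]=2, P[4]=4, P[5]=6, P[6]=9, P[7]=12, P[8]=18, P[9]=27.
P[10] = max(1·27, 2·18, 3·12, …, 8·2, 9·1) = 36
P[11] = max(1·36, 2·27, 3·18, …, 9·2, 10·1) = 54
P[12] = max(1·54, 2·36, 3·27, …, 10·2, 11·1) = 81
P[13] = max(1·81, 2·54, 3·36, …, 11·2, 12·1) = 108
P[14] = max(1·108, 2·81, 3·54, …, 12·2, 13·1) = 162
P[15] = max(1·162, 2·108, 3·81, …, 13·2, 14·1) = 243
P[16] = max(1·243, 2·162, 3·108, …, 14·2, 15·1) = 324
One optimal split: 3 + 3 + 3 + 3 + 2 + 2; product 3·3·3·3·2·2 = 324.

324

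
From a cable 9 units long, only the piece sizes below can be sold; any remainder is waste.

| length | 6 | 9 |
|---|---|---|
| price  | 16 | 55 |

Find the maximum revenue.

Consider every possible first cut. f[k] is the best of p[i]+f[k−i] over all sellable i≤k.
f[1] = 0
f[2] = 0
f[3] = 0
f[4] = 0
f[5] = 0
f[6] = 16
f[7] = 16
f[8] = 16
f[9] = 55
One optimal cutting: 9 → 55.

55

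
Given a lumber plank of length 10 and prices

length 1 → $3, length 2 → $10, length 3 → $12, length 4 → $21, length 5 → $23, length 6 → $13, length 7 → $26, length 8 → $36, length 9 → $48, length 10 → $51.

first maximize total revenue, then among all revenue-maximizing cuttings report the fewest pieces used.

Let r[k] be the best obtainable value from length k. For each k, try every first piece i and keep the best of price[i] + r[k−i].
r[1] = 3
r[2] = 10
r[3] = 13  (first piece 1, then r[2]=10)
r[4] = 21
r[5] = 24  (first piece 1, then r[4]=21)
r[6] = 31  (first piece 2, then r[4]=21)
r[7] = 34  (first piece 1, then r[6]=31)
r[8] = 42  (first piece 4, then r[4]=21)
r[9] = 48
r[10] = 52  (first piece 2, then r[8]=42)
Maximum revenue is $52.
Now minimize piece count subject to staying optimal: for each k, pieces[k] = 1 + min over i with p[i]+r[k−i]=r[k] of pieces[k−i].
pieces[7] = 3
pieces[8] = 2
pieces[9] = 1
pieces[10] = 3

3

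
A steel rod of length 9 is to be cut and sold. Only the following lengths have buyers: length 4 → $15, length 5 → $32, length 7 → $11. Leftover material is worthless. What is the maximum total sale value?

47

Build r[k] bottom-up: r[k] = max over allowed piece i of (p[i] + r[k−i]).
r[1] = 0
r[2] = 0
r[3] = 0
r[4] = 15
r[5] = max(15+0, 32+0) = 32
r[6] = max(15+0, 32+0) = 32
r[7] = max(15+0, 32+0, 11+0) = 32
r[8] = max(15+15, 32+0, 11+0) = 32
r[9] = max(15+32, 32+15, 11+0) = 47
One optimal cutting: 5 + 4 → $47.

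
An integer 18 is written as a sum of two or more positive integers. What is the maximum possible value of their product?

729

Define g[k] = max over 1≤i<k of i · max(k−i, g[k−i]); the inner max lets the remainder stay uncut if that's better.
g[2] = 1*max(1,0) = 1*1 = 1
g[3] = 1*max(2,1) = 1*2 = 2
g[4] = 2*max(2,1) = 2*2 = 4
g[5] = 2*max(3,2) = 2*3 = 6
g[6] = 3*max(3,2) = 3*3 = 9
g[7] = 2*max(5,6) = 2*6 = 12
g[8] = 2*max(6,9) = 2*9 = 18
g[9] = 3*max(6,9) = 3*9 = 27
g[10] = 2*max(8,18) = 2*18 = 36
g[11] = 2*max(9,27) = 2*27 = 54
g[12] = 3*max(9,27) = 3*27 = 81
g[13] = 2*max(11,54) = 2*54 = 108
g[14] = 2*max(12,81) = 2*81 = 162
g[15] = 3*max(12,81) = 3*81 = 243
g[16] = 2*max(14,162) = 2*162 = 324
g[17] = 2*max(15,243) = 2*243 = 486
g[18] = 3*max(15,243) = 3*243 = 729
One optimal split: 3 + 3 + 3 + 3 + 3 + 3; product 3*3*3*3*3*3 = 729.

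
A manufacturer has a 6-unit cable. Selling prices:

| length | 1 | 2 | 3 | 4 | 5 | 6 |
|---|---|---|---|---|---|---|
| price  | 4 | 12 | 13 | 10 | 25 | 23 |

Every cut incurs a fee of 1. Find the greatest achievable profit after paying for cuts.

Let net[k] be the best obtainable value from length k. For each k, try every first piece i and keep the best of price[i] + net[k−i] minus the 1 cut fee when i<k.
net[1] = 4
net[2] = 12
net[3] = 15  (first piece 1, then net[2]=12)
net[4] = 23  (first piece 2, then net[2]=12)
net[5] = 26  (first piece 1, then net[4]=23)
net[6] = 34  (first piece 2, then net[4]=23)
One optimal plan: pieces 2 + 2 + 2 (2 cuts) → 36 − 2 = 34.

34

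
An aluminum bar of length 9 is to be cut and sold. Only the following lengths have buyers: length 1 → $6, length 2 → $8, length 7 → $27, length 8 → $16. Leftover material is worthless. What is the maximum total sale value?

54

Build best[k] bottom-up: best[k] = max over allowed piece i of (p[i] + best[k−i]).
best[1] = 6
best[2] = 12  (first piece 1, then best[1]=6)
best[3] = 18  (first piece 1, then best[2]=12)
best[4] = 24  (first piece 1, then best[3]=18)
best[5] = 30  (first piece 1, then best[4]=24)
best[6] = 36  (first piece 1, then best[5]=30)
best[7] = 42  (first piece 1, then best[6]=36)
best[8] = 48  (first piece 1, then best[7]=42)
best[9] = 54  (first piece 1, then best[8]=48)
One optimal cutting: 1 + 1 + 1 + 1 + 1 + 1 + 1 + 1 + 1 → $54.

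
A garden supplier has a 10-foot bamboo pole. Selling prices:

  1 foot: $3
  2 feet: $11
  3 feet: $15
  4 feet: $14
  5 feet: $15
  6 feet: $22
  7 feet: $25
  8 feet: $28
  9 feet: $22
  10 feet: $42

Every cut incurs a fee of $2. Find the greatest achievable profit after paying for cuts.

Build net[k] bottom-up: net[k] = max over allowed piece i of (p[i] + net[k−i]) − 2 per cut.
net[1] = 3
net[2] = max(3+3-2, 11+0) = 11
net[3] = max(3+11-2, 11+3-2, 15+0) = 15
net[4] = max(3+15-2, 11+11-2, 15+3-2, 14+0) = 20
net[5] = max(3+20-2, 11+15-2, 15+11-2, 14+3-2, 15+0) = 24
net[6] = max(3+24-2, 11+20-2, 15+15-2, 14+11-2, 15+3-2, 22+0) = 29
net[7] = max(3+29-2, 11+24-2, 15+20-2, …, 22+3-2, 25+0) = 33
net[8] = max(3+33-2, 11+29-2, 15+24-2, …, 25+3-2, 28+0) = 38
net[9] = max(3+38-2, 11+33-2, 15+29-2, …, 28+3-2, 22+0) = 42
net[10] = max(3+42-2, 11+38-2, 15+33-2, …, 22+3-2, 42+0) = 47
One optimal plan: pieces 2 + 2 + 2 + 2 + 2 (4 cuts) → $55 − $8 = $47.

47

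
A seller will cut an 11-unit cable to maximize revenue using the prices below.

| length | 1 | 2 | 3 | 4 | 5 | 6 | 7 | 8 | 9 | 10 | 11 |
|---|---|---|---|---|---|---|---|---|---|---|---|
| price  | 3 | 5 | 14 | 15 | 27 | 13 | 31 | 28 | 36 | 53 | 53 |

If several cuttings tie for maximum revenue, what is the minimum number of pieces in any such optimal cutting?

3

Consider every possible first cut. r[k] is the best of p[i]+r[k−i] over all sellable i≤k.
r[1] = 3
r[2] = 6  (first piece 1, then r[1]=3)
r[3] = 14
r[4] = 17  (first piece 1, then r[3]=14)
r[5] = 27
r[6] = 30  (first piece 1, then r[5]=27)
r[7] = 33  (first piece 1, then r[6]=30)
r[8] = 41  (first piece 3, then r[5]=27)
r[9] = 44  (first piece 1, then r[8]=41)
r[10] = 54  (first piece 5, then r[5]=27)
r[11] = 57  (first piece 1, then r[10]=54)
Maximum revenue is €57.
Now minimize piece count subject to staying optimal: for each k, pieces[k] = 1 + min over i with p[i]+r[k−i]=r[k] of pieces[k−i].
pieces[8] = 2
pieces[9] = 3
pieces[10] = 2
pieces[11] = 3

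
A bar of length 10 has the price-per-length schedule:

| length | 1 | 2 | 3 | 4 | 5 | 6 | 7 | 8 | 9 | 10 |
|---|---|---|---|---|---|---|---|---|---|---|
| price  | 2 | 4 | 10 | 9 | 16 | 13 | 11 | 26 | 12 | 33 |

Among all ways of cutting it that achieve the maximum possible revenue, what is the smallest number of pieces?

1

Consider every possible first cut. r[k] is the best of p[i]+r[k−i] over all sellable i≤k.
r[1] = 2
r[2] = 4  (first piece 1, then r[1]=2)
r[3] = 10
r[4] = 12  (first piece 1, then r[3]=10)
r[5] = 16
r[6] = 20  (first piece 3, then r[3]=10)
r[7] = 22  (first piece 1, then r[6]=20)
r[8] = 26  (first piece 3, then r[5]=16)
r[9] = 30  (first piece 3, then r[6]=20)
r[10] = 33
Maximum revenue is €33.
Now minimize piece count subject to staying optimal: for each k, pieces[k] = 1 + min over i with p[i]+r[k−i]=r[k] of pieces[k−i].
pieces[7] = 3
pieces[8] = 1
pieces[9] = 3
pieces[10] = 1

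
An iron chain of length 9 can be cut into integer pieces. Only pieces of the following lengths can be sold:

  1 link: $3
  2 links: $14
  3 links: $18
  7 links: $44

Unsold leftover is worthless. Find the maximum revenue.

Build best[k] bottom-up: best[k] = max over allowed piece i of (p[i] + best[k−i]).
best[1] = 3
best[2] = 14
best[3] = 18
best[4] = 28  (first piece 2, then best[2]=14)
best[5] = 32  (first piece 2, then best[3]=18)
best[6] = 42  (first piece 2, then best[4]=28)
best[7] = 46  (first piece 2, then best[5]=32)
best[8] = 56  (first piece 2, then best[6]=42)
best[9] = 60  (first piece 2, then best[7]=46)
One optimal cutting: 3 + 2 + 2 + 2 → $60.

60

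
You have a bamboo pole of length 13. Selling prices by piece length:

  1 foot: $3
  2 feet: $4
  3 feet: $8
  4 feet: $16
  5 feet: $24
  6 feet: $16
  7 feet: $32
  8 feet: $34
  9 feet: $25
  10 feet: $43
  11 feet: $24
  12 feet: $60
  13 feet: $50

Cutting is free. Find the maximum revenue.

Consider every possible first cut. R[k] is the best of p[i]+R[k−i] over all sellable i≤k.
R[1] = 3
R[2] = 6  (first piece 1, then R[1]=3)
R[3] = 9  (first piece 1, then R[2]=6)
R[4] = 16
R[5] = 24
R[6] = 27  (first piece 1, then R[5]=24)
R[7] = 32
R[8] = 35  (first piece 1, then R[7]=32)
R[9] = 40  (first piece 4, then R[5]=24)
R[10] = 48  (first piece 5, then R[5]=24)
R[11] = 51  (first piece 1, then R[10]=48)
R[12] = 60
R[13] = 63  (first piece 1, then R[12]=60)
One optimal cutting: 12 + 1 → $60 + $3 = $63.

63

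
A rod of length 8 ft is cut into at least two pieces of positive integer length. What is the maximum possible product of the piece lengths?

Define P[k] = max over 1≤i<k of i · max(k−i, P[k−i]); the inner max lets the remainder stay uncut if that's better.
P[2] = 1·max(1,0) = 1·1 = 1
P[3] = max(1·2, 2·1) = 2
P[4] = max(1·3, 2·2, 3·1) = 4
P[5] = max(1·4, 2·3, 3·2, 4·1) = 6
P[6] = max(1·6, 2·4, 3·3, 4·2, 5·1) = 9
P[7] = max(1·9, 2·6, 3·4, 4·3, 5·2, 6·1) = 12
P[8] = max(1·12, 2·9, 3·6, …, 6·2, 7·1) = 18
One optimal split: 3 + 3 + 2; product 3·3·2 = 18.

18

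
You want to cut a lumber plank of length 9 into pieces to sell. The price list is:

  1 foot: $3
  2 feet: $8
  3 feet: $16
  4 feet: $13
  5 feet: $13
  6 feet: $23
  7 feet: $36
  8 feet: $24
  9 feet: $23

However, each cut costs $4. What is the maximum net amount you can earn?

Build r[k] bottom-up: r[k] = max over allowed piece i of (p[i] + r[k−i]) − 4 per cut.
r[1] = 3
r[2] = 8
r[3] = 16
r[4] = 15  (first piece 1, then r[3]=16)
r[5] = 20  (first piece 2, then r[3]=16)
r[6] = 28  (first piece 3, then r[3]=16)
r[7] = 36
r[8] = 35  (first piece 1, then r[7]=36)
r[9] = 40  (first piece 2, then r[7]=36)
One optimal plan: pieces 7 + 2 (1 cut) → $44 − $4 = $40.

40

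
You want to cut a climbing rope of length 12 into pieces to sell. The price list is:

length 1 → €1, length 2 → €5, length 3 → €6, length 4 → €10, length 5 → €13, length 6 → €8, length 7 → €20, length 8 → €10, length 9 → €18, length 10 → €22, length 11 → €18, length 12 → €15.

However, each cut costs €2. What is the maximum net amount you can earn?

31

Let net[k] be the best obtainable value from length k. For each k, try every first piece i and keep the best of price[i] + net[k−i] minus the 2 cut fee when i<k.
net[1] = 1
net[2] = max(1+1-2, 5+0) = 5
net[3] = max(1+5-2, 5+1-2, 6+0) = 6
net[4] = max(1+6-2, 5+5-2, 6+1-2, 10+0) = 10
net[5] = max(1+10-2, 5+6-2, 6+5-2, 10+1-2, 13+0) = 13
net[6] = max(1+13-2, 5+10-2, 6+6-2, 10+5-2, 13+1-2, 8+0) = 13
net[7] = max(1+13-2, 5+13-2, 6+10-2, …, 8+1-2, 20+0) = 20
net[8] = max(1+20-2, 5+13-2, 6+13-2, …, 20+1-2, 10+0) = 19
net[9] = max(1+19-2, 5+20-2, 6+13-2, …, 10+1-2, 18+0) = 23
net[10] = max(1+23-2, 5+19-2, 6+20-2, …, 18+1-2, 22+0) = 24
net[11] = max(1+24-2, 5+23-2, 6+19-2, …, 22+1-2, 18+0) = 28
net[12] = max(1+28-2, 5+24-2, 6+23-2, …, 18+1-2, 15+0) = 31
One optimal plan: pieces 7 + 5 (1 cut) → €33 − €2 = €31.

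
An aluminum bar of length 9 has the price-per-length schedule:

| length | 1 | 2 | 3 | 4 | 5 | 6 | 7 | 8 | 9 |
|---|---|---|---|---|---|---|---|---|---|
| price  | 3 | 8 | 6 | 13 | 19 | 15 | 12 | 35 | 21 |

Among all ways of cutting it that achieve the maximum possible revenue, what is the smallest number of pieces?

Build r[k] bottom-up: r[k] = max over allowed piece i of (p[i] + r[k−i]).
r[1] = 3
r[2] = max(3+3, 8+0) = 8
r[3] = max(3+8, 8+3, 6+0) = 11
r[4] = max(3+11, 8+8, 6+3, 13+0) = 16
r[5] = max(3+16, 8+11, 6+8, 13+3, 19+0) = 19
r[6] = max(3+19, 8+16, 6+11, 13+8, 19+3, 15+0) = 24
r[7] = max(3+24, 8+19, 6+16, …, 15+3, 12+0) = 27
r[8] = max(3+27, 8+24, 6+19, …, 12+3, 35+0) = 35
r[9] = max(3+35, 8+27, 6+24, …, 35+3, 21+0) = 38
Maximum revenue is $38.
Now minimize piece count subject to staying optimal: for each k, pieces[k] = 1 + min over i with p[i]+r[k−i]=r[k] of pieces[k−i].
pieces[6] = 3
pieces[7] = 2
pieces[8] = 1
pieces[9] = 2

2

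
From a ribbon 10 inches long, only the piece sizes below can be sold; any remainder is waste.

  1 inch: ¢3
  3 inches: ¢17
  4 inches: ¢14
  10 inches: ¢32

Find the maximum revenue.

54

Let f[k] be the best obtainable value from length k. For each k, try every first piece i and keep the best of price[i] + f[k−i].
f[1] = 3
f[2] = 6  (first piece 1, then f[1]=3)
f[3] = max(3+6, 17+0) = 17
f[4] = max(3+17, 17+3, 14+0) = 20
f[5] = max(3+20, 17+6, 14+3) = 23
f[6] = max(3+23, 17+17, 14+6) = 34
f[7] = max(3+34, 17+20, 14+17) = 37
f[8] = max(3+37, 17+23, 14+20) = 40
f[9] = max(3+40, 17+34, 14+23) = 51
f[10] = max(3+51, 17+37, 14+34, 32+0) = 54
One optimal cutting: 3 + 3 + 3 + 1 → ¢54.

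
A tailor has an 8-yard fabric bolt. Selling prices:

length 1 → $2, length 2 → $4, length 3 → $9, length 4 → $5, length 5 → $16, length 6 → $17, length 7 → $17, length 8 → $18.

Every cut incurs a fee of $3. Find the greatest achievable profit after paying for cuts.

Let net[k] be the best obtainable value from length k. For each k, try every first piece i and keep the best of price[i] + net[k−i] minus the 3 cut fee when i<k.
net[1] = 2
net[2] = max(2+2-3, 4+0) = 4
net[3] = max(2+4-3, 4+2-3, 9+0) = 9
net[4] = max(2+9-3, 4+4-3, 9+2-3, 5+0) = 8
net[5] = max(2+8-3, 4+9-3, 9+4-3, 5+2-3, 16+0) = 16
net[6] = max(2+16-3, 4+8-3, 9+9-3, 5+4-3, 16+2-3, 17+0) = 17
net[7] = max(2+17-3, 4+16-3, 9+8-3, …, 17+2-3, 17+0) = 17
net[8] = max(2+17-3, 4+17-3, 9+16-3, …, 17+2-3, 18+0) = 22
One optimal plan: pieces 5 + 3 (1 cut) → $25 − $3 = $22.

22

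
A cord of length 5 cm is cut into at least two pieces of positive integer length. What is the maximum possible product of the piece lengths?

6

Define f[k] = max over 1≤i<k of i · max(k−i, f[k−i]); the inner max lets the remainder stay uncut if that's better.
f[2] = 1·max(1,0) = 1·1 = 1
f[3] = 1·max(2,1) = 1·2 = 2
f[4] = 2·max(2,1) = 2·2 = 4
f[5] = 2·max(3,2) = 2·3 = 6
One optimal split: 3 + 2; product 3·2 = 6.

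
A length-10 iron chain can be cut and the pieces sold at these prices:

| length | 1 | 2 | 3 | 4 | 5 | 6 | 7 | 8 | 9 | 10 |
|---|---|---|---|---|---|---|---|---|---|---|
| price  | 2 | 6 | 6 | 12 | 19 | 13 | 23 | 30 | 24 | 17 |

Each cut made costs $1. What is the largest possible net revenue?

37

Consider every possible first cut. r[k] is the best of p[i]+r[k−i] over all sellable i≤k, charging 1 whenever i<k.
r[1] = 2
r[2] = 6
r[3] = 7  (first piece 1, then r[2]=6)
r[4] = 12
r[5] = 19
r[6] = 20  (first piece 1, then r[5]=19)
r[7] = 24  (first piece 2, then r[5]=19)
r[8] = 30
r[9] = 31  (first piece 1, then r[8]=30)
r[10] = 37  (first piece 5, then r[5]=19)
One optimal plan: pieces 5 + 5 (1 cut) → $38 − $1 = $37.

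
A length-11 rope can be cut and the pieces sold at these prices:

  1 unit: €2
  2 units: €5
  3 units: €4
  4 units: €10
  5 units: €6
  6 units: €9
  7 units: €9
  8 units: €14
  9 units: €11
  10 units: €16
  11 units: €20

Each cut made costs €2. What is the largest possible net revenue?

Let v[k] be the best obtainable value from length k. For each k, try every first piece i and keep the best of price[i] + v[k−i] minus the 2 cut fee when i<k.
v[1] = 2
v[2] = 5
v[3] = 5  (first piece 1, then v[2]=5)
v[4] = 10
v[5] = 10  (first piece 1, then v[4]=10)
v[6] = 13  (first piece 2, then v[4]=10)
v[7] = 13  (first piece 1, then v[6]=13)
v[8] = 18  (first piece 4, then v[4]=10)
v[9] = 18  (first piece 1, then v[8]=18)
v[10] = 21  (first piece 2, then v[8]=18)
v[11] = 21  (first piece 1, then v[10]=21)
One optimal plan: pieces 4 + 4 + 2 + 1 (3 cuts) → €27 − €6 = €21.

21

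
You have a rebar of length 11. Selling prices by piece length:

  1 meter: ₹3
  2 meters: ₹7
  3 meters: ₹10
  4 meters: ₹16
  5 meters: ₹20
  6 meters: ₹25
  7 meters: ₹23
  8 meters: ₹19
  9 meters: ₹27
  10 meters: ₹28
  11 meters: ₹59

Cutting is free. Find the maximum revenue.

59

Consider every possible first cut. best[k] is the best of p[i]+best[k−i] over all sellable i≤k.
best[1] = 3
best[2] = max(3+3, 7+0) = 7
best[3] = max(3+7, 7+3, 10+0) = 10
best[4] = max(3+10, 7+7, 10+3, 16+0) = 16
best[5] = max(3+16, 7+10, 10+7, 16+3, 20+0) = 20
best[6] = max(3+20, 7+16, 10+10, 16+7, 20+3, 25+0) = 25
best[7] = max(3+25, 7+20, 10+16, …, 25+3, 23+0) = 28
best[8] = max(3+28, 7+25, 10+20, …, 23+3, 19+0) = 32
best[9] = max(3+32, 7+28, 10+25, …, 19+3, 27+0) = 36
best[10] = max(3+36, 7+32, 10+28, …, 27+3, 28+0) = 41
best[11] = max(3+41, 7+36, 10+32, …, 28+3, 59+0) = 59
Best is to sell the whole 11-meter piece uncut for ₹59.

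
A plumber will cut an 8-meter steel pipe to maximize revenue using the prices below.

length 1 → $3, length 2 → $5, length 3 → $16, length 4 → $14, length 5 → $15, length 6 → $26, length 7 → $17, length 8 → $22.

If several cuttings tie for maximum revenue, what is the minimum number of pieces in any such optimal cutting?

4

Build r[k] bottom-up: r[k] = max over allowed piece i of (p[i] + r[k−i]).
r[1] = 3
r[2] = max(3+3, 5+0) = 6
r[3] = max(3+6, 5+3, 16+0) = 16
r[4] = max(3+16, 5+6, 16+3, 14+0) = 19
r[5] = max(3+19, 5+16, 16+6, 14+3, 15+0) = 22
r[6] = max(3+22, 5+19, 16+16, 14+6, 15+3, 26+0) = 32
r[7] = max(3+32, 5+22, 16+19, …, 26+3, 17+0) = 35
r[8] = max(3+35, 5+32, 16+22, …, 17+3, 22+0) = 38
Maximum revenue is $38.
Now minimize piece count subject to staying optimal: for each k, pieces[k] = 1 + min over i with p[i]+r[k−i]=r[k] of pieces[k−i].
pieces[5] = 3
pieces[6] = 2
pieces[7] = 3
pieces[8] = 4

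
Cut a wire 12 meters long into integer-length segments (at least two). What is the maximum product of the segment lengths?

Define m[k] = max over 1≤i<k of i · max(k−i, m[k−i]); the inner max lets the remainder stay uncut if that's better.
m[2] = 1×max(1,0) = 1×1 = 1
m[3] = 1×max(2,1) = 1×2 = 2
m[4] = 2×max(2,1) = 2×2 = 4
m[5] = 2×max(3,2) = 2×3 = 6
m[6] = 3×max(3,2) = 3×3 = 9
m[7] = 2×max(5,6) = 2×6 = 12
m[8] = 2×max(6,9) = 2×9 = 18
m[9] = 3×max(6,9) = 3×9 = 27
m[10] = 2×max(8,18) = 2×18 = 36
m[11] = 2×max(9,27) = 2×27 = 54
m[12] = 3×max(9,27) = 3×27 = 81
One optimal split: 3 + 3 + 3 + 3; product 3×3×3×3 = 81.

81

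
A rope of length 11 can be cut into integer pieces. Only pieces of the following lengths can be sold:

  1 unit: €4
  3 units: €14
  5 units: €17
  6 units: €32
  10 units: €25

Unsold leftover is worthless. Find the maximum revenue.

Consider every possible first cut. r[k] is the best of p[i]+r[k−i] over all sellable i≤k.
r[1] = 4
r[2] = 8  (first piece 1, then r[1]=4)
r[3] = max(4+8, 14+0) = 14
r[4] = max(4+14, 14+4) = 18
r[5] = max(4+18, 14+8, 17+0) = 22
r[6] = max(4+22, 14+14, 17+4, 32+0) = 32
r[7] = max(4+32, 14+18, 17+8, 32+4) = 36
r[8] = max(4+36, 14+22, 17+14, 32+8) = 40
r[9] = max(4+40, 14+32, 17+18, 32+14) = 46
r[10] = max(4+46, 14+36, 17+22, 32+18, 25+0) = 50
r[11] = max(4+50, 14+40, 17+32, 32+22, 25+4) = 54
One optimal cutting: 6 + 3 + 1 + 1 → €54.

54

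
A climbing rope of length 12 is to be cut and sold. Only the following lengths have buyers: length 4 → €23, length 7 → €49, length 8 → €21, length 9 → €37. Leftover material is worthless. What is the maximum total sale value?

72

Consider every possible first cut. f[k] is the best of p[i]+f[k−i] over all sellable i≤k.
f[1] = 0
f[2] = 0
f[3] = 0
f[4] = 23
f[5] = 23
f[6] = 23
f[7] = max(23+0, 49+0) = 49
f[8] = max(23+23, 49+0, 21+0) = 49
f[9] = max(23+23, 49+0, 21+0, 37+0) = 49
f[10] = max(23+23, 49+0, 21+0, 37+0) = 49
f[11] = max(23+49, 49+23, 21+0, 37+0) = 72
f[12] = max(23+49, 49+23, 21+23, 37+0) = 72
One optimal cutting: pieces 7 + 4 with 1 meter of scrap → €72.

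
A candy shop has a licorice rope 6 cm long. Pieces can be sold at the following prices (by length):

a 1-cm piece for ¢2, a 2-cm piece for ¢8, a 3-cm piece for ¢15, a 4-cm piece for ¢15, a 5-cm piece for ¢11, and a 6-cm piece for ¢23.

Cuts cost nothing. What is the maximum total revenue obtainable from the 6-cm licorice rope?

30

Let r[k] be the best obtainable value from length k. For each k, try every first piece i and keep the best of price[i] + r[k−i].
r[1] = 2
r[2] = max(2+2, 8+0) = 8
r[3] = max(2+8, 8+2, 15+0) = 15
r[4] = max(2+15, 8+8, 15+2, 15+0) = 17
r[5] = max(2+17, 8+15, 15+8, 15+2, 11+0) = 23
r[6] = max(2+23, 8+17, 15+15, 15+8, 11+2, 23+0) = 30
One optimal cutting: 3 + 3 → ¢15 + ¢15 = ¢30.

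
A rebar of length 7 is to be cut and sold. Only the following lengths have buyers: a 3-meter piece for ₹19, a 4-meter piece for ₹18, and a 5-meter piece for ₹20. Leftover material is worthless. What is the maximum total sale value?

38

Build r[k] bottom-up: r[k] = max over allowed piece i of (p[i] + r[k−i]).
r[1] = 0
r[2] = 0
r[3] = 19
r[4] = max(19+0, 18+0) = 19
r[5] = max(19+0, 18+0, 20+0) = 20
r[6] = max(19+19, 18+0, 20+0) = 38
r[7] = max(19+19, 18+19, 20+0) = 38
One optimal cutting: pieces 3 + 3 with 1 meter of scrap → ₹38.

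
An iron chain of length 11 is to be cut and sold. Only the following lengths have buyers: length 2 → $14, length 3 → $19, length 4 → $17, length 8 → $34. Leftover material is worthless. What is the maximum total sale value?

75

Consider every possible first cut. r[k] is the best of p[i]+r[k−i] over all sellable i≤k.
r[1] = 0
r[2] = 14
r[3] = 19
r[4] = 28  (first piece 2, then r[2]=14)
r[5] = 33  (first piece 2, then r[3]=19)
r[6] = 42  (first piece 2, then r[4]=28)
r[7] = 47  (first piece 2, then r[5]=33)
r[8] = 56  (first piece 2, then r[6]=42)
r[9] = 61  (first piece 2, then r[7]=47)
r[10] = 70  (first piece 2, then r[8]=56)
r[11] = 75  (first piece 2, then r[9]=61)
One optimal cutting: 3 + 2 + 2 + 2 + 2 → $75.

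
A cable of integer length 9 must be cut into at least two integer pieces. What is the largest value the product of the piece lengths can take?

Define g[k] = max over 1≤i<k of i · max(k−i, g[k−i]); the inner max lets the remainder stay uncut if that's better.
g[2] = 1×max(1,0) = 1×1 = 1
g[3] = 1×max(2,1) = 1×2 = 2
g[4] = 2×max(2,1) = 2×2 = 4
g[5] = 2×max(3,2) = 2×3 = 6
g[6] = 3×max(3,2) = 3×3 = 9
g[7] = 2×max(5,6) = 2×6 = 12
g[8] = 2×max(6,9) = 2×9 = 18
g[9] = 3×max(6,9) = 3×9 = 27
One optimal split: 3 + 3 + 3; product 3×3×3 = 27.

27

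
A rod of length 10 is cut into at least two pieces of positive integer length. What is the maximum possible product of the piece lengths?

36

Let g[k] be the best product for length k (with at least one cut). For each first piece i, the rest contributes max(k−i, g[k−i]).
Small cases: g[2]=1.
g[3] = 1×max(2,1) = 1×2 = 2
g[4] = 2×max(2,1) = 2×2 = 4
g[5] = 2×max(3,2) = 2×3 = 6
g[6] = 3×max(3,2) = 3×3 = 9
g[7] = 2×max(5,6) = 2×6 = 12
g[8] = 2×max(6,9) = 2×9 = 18
g[9] = 3×max(6,9) = 3×9 = 27
g[10] = 2×max(8,18) = 2×18 = 36
One optimal split: 3 + 3 + 2 + 2; product 3×3×2×2 = 36.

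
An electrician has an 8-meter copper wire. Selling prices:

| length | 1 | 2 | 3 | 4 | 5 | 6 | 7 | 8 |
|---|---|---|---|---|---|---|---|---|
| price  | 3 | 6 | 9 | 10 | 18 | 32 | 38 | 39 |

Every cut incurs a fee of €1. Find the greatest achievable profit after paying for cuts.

Let net[k] be the best obtainable value from length k. For each k, try every first piece i and keep the best of price[i] + net[k−i] minus the 1 cut fee when i<k.
net[1] = 3
net[2] = max(3+3-1, 6+0) = 6
net[3] = max(3+6-1, 6+3-1, 9+0) = 9
net[4] = max(3+9-1, 6+6-1, 9+3-1, 10+0) = 11
net[5] = max(3+11-1, 6+9-1, 9+6-1, 10+3-1, 18+0) = 18
net[6] = max(3+18-1, 6+11-1, 9+9-1, 10+6-1, 18+3-1, 32+0) = 32
net[7] = max(3+32-1, 6+18-1, 9+11-1, …, 32+3-1, 38+0) = 38
net[8] = max(3+38-1, 6+32-1, 9+18-1, …, 38+3-1, 39+0) = 40
One optimal plan: pieces 7 + 1 (1 cut) → €41 − €1 = €40.

40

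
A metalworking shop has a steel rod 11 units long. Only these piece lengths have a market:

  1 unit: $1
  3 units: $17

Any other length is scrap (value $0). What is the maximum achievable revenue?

Build r[k] bottom-up: r[k] = max over allowed piece i of (p[i] + r[k−i]).
r[1] = 1
r[2] = 2  (first piece 1, then r[1]=1)
r[3] = max(1+2, 17+0) = 17
r[4] = max(1+17, 17+1) = 18
r[5] = max(1+18, 17+2) = 19
r[6] = max(1+19, 17+17) = 34
r[7] = max(1+34, 17+18) = 35
r[8] = max(1+35, 17+19) = 36
r[9] = max(1+36, 17+34) = 51
r[10] = max(1+51, 17+35) = 52
r[11] = max(1+52, 17+36) = 53
One optimal cutting: 3 + 3 + 3 + 1 + 1 → $53.

53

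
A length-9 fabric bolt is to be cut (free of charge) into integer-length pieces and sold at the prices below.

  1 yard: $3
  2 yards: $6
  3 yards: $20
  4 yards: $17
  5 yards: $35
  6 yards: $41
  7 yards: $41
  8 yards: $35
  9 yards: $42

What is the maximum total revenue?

61

Let best[k] be the best obtainable value from length k. For each k, try every first piece i and keep the best of price[i] + best[k−i].
best[1] = 3
best[2] = max(3+3, 6+0) = 6
best[3] = max(3+6, 6+3, 20+0) = 20
best[4] = max(3+20, 6+6, 20+3, 17+0) = 23
best[5] = max(3+23, 6+20, 20+6, 17+3, 35+0) = 35
best[6] = max(3+35, 6+23, 20+20, 17+6, 35+3, 41+0) = 41
best[7] = max(3+41, 6+35, 20+23, …, 41+3, 41+0) = 44
best[8] = max(3+44, 6+41, 20+35, …, 41+3, 35+0) = 55
best[9] = max(3+55, 6+44, 20+41, …, 35+3, 42+0) = 61
One optimal cutting: 6 + 3 → $41 + $20 = $61.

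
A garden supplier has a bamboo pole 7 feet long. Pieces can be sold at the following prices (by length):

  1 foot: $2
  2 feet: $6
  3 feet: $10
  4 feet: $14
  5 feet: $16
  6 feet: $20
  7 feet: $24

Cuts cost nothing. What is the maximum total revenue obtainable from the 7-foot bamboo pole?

Build R[k] bottom-up: R[k] = max over allowed piece i of (p[i] + R[k−i]).
R[1] = 2
R[2] = 6
R[3] = 10
R[4] = 14
R[5] = 16  (first piece 1, then R[4]=14)
R[6] = 20  (first piece 2, then R[4]=14)
R[7] = 24  (first piece 3, then R[4]=14)
One optimal cutting: 4 + 3 → $14 + $10 = $24.

24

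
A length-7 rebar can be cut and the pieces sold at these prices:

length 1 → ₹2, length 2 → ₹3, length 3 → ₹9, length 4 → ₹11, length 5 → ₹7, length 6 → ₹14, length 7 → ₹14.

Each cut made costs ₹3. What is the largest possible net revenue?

Consider every possible first cut. v[k] is the best of p[i]+v[k−i] over all sellable i≤k, charging 3 whenever i<k.
v[1] = 2
v[2] = 3
v[3] = 9
v[4] = 11
v[5] = 10  (first piece 1, then v[4]=11)
v[6] = 15  (first piece 3, then v[3]=9)
v[7] = 17  (first piece 3, then v[4]=11)
One optimal plan: pieces 4 + 3 (1 cut) → ₹20 − ₹3 = ₹17.

17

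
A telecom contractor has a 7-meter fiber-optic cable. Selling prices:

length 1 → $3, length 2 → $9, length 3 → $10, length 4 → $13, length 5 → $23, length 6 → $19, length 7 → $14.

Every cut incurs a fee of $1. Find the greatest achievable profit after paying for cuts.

Consider every possible first cut. r[k] is the best of p[i]+r[k−i] over all sellable i≤k, charging 1 whenever i<k.
r[1] = 3
r[2] = max(3+3-1, 9+0) = 9
r[3] = max(3+9-1, 9+3-1, 10+0) = 11
r[4] = max(3+11-1, 9+9-1, 10+3-1, 13+0) = 17
r[5] = max(3+17-1, 9+11-1, 10+9-1, 13+3-1, 23+0) = 23
r[6] = max(3+23-1, 9+17-1, 10+11-1, 13+9-1, 23+3-1, 19+0) = 25
r[7] = max(3+25-1, 9+23-1, 10+17-1, …, 19+3-1, 14+0) = 31
One optimal plan: pieces 5 + 2 (1 cut) → $32 − $1 = $31.

31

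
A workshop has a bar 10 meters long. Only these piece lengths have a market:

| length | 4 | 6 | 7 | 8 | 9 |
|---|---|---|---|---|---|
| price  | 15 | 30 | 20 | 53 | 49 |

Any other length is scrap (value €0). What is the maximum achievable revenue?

53

Let r[k] be the best obtainable value from length k. For each k, try every first piece i and keep the best of price[i] + r[k−i].
r[1] = 0
r[2] = 0
r[3] = 0
r[4] = 15
r[5] = 15
r[6] = 30
r[7] = 30
r[8] = 53
r[9] = 53
r[10] = 53
One optimal cutting: pieces 8 with 2 meters of scrap → €53.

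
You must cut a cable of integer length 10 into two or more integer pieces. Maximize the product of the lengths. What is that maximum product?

36

Let P[k] be the best product for length k (with at least one cut). For each first piece i, the rest contributes max(k−i, P[k−i]).
P[2] = 1·max(1,0) = 1·1 = 1
P[3] = max(1·2, 2·1) = 2
P[4] = max(1·3, 2·2, 3·1) = 4
P[5] = max(1·4, 2·3, 3·2, 4·1) = 6
P[6] = max(1·6, 2·4, 3·3, 4·2, 5·1) = 9
P[7] = max(1·9, 2·6, 3·4, 4·3, 5·2, 6·1) = 12
P[8] = max(1·12, 2·9, 3·6, …, 6·2, 7·1) = 18
P[9] = max(1·18, 2·12, 3·9, …, 7·2, 8·1) = 27
P[10] = max(1·27, 2·18, 3·12, …, 8·2, 9·1) = 36
One optimal split: 3 + 3 + 2 + 2; product 3·3·2·2 = 36.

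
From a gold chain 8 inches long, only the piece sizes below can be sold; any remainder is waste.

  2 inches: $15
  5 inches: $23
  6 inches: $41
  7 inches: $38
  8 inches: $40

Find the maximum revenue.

Build best[k] bottom-up: best[k] = max over allowed piece i of (p[i] + best[k−i]).
best[1] = 0
best[2] = 15
best[3] = 15
best[4] = 30  (first piece 2, then best[2]=15)
best[5] = max(15+15, 23+0) = 30
best[6] = max(15+30, 23+0, 41+0) = 45
best[7] = max(15+30, 23+15, 41+0, 38+0) = 45
best[8] = max(15+45, 23+15, 41+15, 38+0, 40+0) = 60
One optimal cutting: 2 + 2 + 2 + 2 → $60.

60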